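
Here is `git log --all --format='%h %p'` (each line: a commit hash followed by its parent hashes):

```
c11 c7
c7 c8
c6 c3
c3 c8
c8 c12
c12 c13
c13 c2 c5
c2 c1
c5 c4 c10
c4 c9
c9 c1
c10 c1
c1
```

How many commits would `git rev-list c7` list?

Walking parent pointers from c7: reachable set = {c1, c10, c12, c13, c2, c4, c5, c7, c8, c9}.
That is 10 commits.

10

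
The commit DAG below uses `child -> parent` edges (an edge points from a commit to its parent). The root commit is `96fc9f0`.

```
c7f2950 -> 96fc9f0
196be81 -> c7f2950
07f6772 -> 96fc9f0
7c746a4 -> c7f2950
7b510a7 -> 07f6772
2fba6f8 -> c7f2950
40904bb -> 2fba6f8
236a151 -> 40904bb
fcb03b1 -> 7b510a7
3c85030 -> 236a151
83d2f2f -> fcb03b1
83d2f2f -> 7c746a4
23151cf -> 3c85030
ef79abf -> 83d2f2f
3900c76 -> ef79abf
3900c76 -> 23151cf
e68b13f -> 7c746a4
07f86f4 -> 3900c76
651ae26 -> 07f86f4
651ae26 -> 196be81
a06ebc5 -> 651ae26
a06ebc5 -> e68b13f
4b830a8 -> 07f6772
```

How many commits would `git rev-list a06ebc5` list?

19

Walking parent pointers from a06ebc5: reachable set = {07f6772, 07f86f4, 196be81, 23151cf, 236a151, 2fba6f8, 3900c76, 3c85030, 40904bb, 651ae26, 7b510a7, 7c746a4, 83d2f2f, 96fc9f0, a06ebc5, c7f2950, e68b13f, ef79abf, fcb03b1}.
That is 19 commits.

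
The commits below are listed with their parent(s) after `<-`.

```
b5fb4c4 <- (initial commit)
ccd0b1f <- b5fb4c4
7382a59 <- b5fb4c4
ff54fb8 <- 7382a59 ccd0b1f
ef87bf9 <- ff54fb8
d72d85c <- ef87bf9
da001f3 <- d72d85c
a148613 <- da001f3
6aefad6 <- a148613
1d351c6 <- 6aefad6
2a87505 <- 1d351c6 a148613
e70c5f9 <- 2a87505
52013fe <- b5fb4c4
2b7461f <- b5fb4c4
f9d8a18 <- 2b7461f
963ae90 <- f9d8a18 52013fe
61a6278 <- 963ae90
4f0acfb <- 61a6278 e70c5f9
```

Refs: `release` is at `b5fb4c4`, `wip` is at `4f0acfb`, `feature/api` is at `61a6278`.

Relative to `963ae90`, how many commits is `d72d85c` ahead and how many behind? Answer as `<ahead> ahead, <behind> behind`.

5 ahead, 4 behind

Reachable from d72d85c: {7382a59, b5fb4c4, ccd0b1f, d72d85c, ef87bf9, ff54fb8}.
Reachable from 963ae90: {2b7461f, 52013fe, 963ae90, b5fb4c4, f9d8a18}.
Only in d72d85c's history (ahead): {7382a59, ccd0b1f, d72d85c, ef87bf9, ff54fb8} — 5.
Only in 963ae90's history (behind): {2b7461f, 52013fe, 963ae90, f9d8a18} — 4.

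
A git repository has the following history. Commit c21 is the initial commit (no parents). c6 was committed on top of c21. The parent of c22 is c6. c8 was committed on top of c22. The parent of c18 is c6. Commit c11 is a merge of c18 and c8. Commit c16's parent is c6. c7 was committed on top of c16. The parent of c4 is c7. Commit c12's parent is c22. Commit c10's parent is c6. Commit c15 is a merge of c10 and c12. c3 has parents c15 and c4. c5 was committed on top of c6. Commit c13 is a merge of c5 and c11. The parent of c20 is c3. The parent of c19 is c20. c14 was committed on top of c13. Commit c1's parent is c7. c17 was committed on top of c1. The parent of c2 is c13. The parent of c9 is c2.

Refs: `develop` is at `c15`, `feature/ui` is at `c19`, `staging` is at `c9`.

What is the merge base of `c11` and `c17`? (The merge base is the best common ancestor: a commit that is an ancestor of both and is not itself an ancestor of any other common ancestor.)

c6

Ancestors of c11: {c11, c18, c21, c22, c6, c8}.
Ancestors of c17: {c1, c16, c17, c21, c6, c7}.
Common ancestors: {c21, c6}.
Among these, c6 is not an ancestor of any other common ancestor — it is the merge base.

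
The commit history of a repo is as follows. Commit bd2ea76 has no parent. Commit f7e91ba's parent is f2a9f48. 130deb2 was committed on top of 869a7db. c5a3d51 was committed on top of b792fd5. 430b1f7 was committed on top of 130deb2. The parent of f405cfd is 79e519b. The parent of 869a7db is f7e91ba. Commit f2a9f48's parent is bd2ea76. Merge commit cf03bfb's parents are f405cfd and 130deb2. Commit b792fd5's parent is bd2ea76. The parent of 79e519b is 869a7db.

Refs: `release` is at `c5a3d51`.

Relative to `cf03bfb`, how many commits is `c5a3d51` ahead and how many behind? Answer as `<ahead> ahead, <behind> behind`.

2 ahead, 7 behind

Reachable from c5a3d51: {b792fd5, bd2ea76, c5a3d51}.
Reachable from cf03bfb: {130deb2, 79e519b, 869a7db, bd2ea76, cf03bfb, f2a9f48, f405cfd, f7e91ba}.
Only in c5a3d51's history (ahead): {b792fd5, c5a3d51} — 2.
Only in cf03bfb's history (behind): {130deb2, 79e519b, 869a7db, cf03bfb, f2a9f48, f405cfd, f7e91ba} — 7.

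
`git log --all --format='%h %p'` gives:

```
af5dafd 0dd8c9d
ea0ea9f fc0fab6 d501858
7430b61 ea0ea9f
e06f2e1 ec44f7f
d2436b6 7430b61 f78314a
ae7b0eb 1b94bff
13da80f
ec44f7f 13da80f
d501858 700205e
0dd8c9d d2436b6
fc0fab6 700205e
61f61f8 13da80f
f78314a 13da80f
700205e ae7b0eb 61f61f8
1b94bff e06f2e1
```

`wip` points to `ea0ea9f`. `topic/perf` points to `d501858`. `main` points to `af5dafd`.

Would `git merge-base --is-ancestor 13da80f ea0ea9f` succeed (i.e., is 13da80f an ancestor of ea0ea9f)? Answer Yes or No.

Ancestors of ea0ea9f (commits reachable by following parents): {13da80f, 1b94bff, 61f61f8, 700205e, ae7b0eb, d501858, e06f2e1, ea0ea9f, ec44f7f, fc0fab6}.
13da80f is in that set, so it is an ancestor of ea0ea9f.

Yes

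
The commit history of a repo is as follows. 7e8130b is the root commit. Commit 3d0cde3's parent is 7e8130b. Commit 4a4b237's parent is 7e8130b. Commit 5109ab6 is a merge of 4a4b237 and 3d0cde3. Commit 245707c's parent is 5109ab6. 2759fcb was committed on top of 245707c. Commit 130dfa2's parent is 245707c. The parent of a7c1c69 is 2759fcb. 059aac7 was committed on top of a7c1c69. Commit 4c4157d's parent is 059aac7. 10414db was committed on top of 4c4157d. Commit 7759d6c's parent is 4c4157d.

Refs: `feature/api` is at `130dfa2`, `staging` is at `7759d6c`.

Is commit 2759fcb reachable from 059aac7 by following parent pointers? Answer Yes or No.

Ancestors of 059aac7 (commits reachable by following parents): {059aac7, 245707c, 2759fcb, 3d0cde3, 4a4b237, 5109ab6, 7e8130b, a7c1c69}.
2759fcb is in that set, so it is an ancestor of 059aac7.

Yes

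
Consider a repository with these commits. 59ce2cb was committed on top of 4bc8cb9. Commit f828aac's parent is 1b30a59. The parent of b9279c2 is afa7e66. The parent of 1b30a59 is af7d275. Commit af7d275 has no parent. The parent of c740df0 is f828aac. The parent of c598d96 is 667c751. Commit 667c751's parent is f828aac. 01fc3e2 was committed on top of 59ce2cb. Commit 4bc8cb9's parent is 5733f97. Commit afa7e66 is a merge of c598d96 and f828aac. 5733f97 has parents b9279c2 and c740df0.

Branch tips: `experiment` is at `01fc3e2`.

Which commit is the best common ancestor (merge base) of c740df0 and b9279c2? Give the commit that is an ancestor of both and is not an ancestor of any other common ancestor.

f828aac

Ancestors of c740df0: {1b30a59, af7d275, c740df0, f828aac}.
Ancestors of b9279c2: {1b30a59, 667c751, af7d275, afa7e66, b9279c2, c598d96, f828aac}.
Common ancestors: {1b30a59, af7d275, f828aac}.
Among these, f828aac is not an ancestor of any other common ancestor — it is the merge base.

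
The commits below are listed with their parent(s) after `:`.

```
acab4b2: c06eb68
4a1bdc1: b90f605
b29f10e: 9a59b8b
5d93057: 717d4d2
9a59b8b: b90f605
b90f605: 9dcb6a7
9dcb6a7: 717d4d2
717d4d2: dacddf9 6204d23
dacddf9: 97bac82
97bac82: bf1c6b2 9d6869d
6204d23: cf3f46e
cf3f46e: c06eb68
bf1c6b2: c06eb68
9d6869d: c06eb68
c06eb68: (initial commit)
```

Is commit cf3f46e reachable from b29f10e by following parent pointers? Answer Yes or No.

Yes

Ancestors of b29f10e (commits reachable by following parents): {6204d23, 717d4d2, 97bac82, 9a59b8b, 9d6869d, 9dcb6a7, b29f10e, b90f605, bf1c6b2, c06eb68, cf3f46e, dacddf9}.
cf3f46e is in that set, so it is an ancestor of b29f10e.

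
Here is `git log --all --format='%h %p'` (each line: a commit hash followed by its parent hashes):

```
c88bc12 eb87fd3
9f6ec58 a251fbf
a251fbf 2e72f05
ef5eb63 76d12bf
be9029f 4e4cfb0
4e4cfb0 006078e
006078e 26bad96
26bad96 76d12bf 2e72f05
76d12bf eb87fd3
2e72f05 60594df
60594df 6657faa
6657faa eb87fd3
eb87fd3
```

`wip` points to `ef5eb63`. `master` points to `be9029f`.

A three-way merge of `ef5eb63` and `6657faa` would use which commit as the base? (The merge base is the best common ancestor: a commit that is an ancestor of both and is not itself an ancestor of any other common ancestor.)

eb87fd3

Ancestors of ef5eb63: {76d12bf, eb87fd3, ef5eb63}.
Ancestors of 6657faa: {6657faa, eb87fd3}.
Common ancestors: {eb87fd3}.
The only common ancestor is eb87fd3, so it is the merge base.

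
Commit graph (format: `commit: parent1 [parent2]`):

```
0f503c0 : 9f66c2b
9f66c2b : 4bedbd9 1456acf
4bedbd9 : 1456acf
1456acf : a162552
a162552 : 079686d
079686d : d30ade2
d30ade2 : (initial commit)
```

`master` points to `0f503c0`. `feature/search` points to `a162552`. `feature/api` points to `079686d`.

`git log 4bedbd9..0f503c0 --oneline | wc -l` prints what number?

2

Reachable from 0f503c0: {079686d, 0f503c0, 1456acf, 4bedbd9, 9f66c2b, a162552, d30ade2}.
Reachable from 4bedbd9: {079686d, 1456acf, 4bedbd9, a162552, d30ade2}.
In 0f503c0's history but not 4bedbd9's: {0f503c0, 9f66c2b} — 2 commits.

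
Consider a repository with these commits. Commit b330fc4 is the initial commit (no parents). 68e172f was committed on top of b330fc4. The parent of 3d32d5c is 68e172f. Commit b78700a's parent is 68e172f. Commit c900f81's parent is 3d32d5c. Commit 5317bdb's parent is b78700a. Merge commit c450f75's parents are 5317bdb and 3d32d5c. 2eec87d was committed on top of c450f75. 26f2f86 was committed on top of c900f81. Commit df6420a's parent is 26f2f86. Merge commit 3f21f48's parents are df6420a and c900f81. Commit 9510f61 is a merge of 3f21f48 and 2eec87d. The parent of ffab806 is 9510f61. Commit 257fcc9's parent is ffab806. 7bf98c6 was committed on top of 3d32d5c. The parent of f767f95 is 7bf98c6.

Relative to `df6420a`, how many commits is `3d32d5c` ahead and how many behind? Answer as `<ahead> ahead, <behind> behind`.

Reachable from 3d32d5c: {3d32d5c, 68e172f, b330fc4}.
Reachable from df6420a: {26f2f86, 3d32d5c, 68e172f, b330fc4, c900f81, df6420a}.
Only in 3d32d5c's history (ahead): {} — 0.
Only in df6420a's history (behind): {26f2f86, c900f81, df6420a} — 3.

0 ahead, 3 behind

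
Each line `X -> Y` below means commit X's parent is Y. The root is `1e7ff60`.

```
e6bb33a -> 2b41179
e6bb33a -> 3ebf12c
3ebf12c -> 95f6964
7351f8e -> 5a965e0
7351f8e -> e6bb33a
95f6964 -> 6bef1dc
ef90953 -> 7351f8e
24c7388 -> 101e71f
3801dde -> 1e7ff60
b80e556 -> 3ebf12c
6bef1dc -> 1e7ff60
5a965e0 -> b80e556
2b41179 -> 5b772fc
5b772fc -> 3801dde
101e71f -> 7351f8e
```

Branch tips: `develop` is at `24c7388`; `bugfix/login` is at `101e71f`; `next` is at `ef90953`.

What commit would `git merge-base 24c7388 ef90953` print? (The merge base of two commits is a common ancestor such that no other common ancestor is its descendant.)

7351f8e

Ancestors of 24c7388: {101e71f, 1e7ff60, 24c7388, 2b41179, 3801dde, 3ebf12c, 5a965e0, 5b772fc, 6bef1dc, 7351f8e, 95f6964, b80e556, e6bb33a}.
Ancestors of ef90953: {1e7ff60, 2b41179, 3801dde, 3ebf12c, 5a965e0, 5b772fc, 6bef1dc, 7351f8e, 95f6964, b80e556, e6bb33a, ef90953}.
Common ancestors: {1e7ff60, 2b41179, 3801dde, 3ebf12c, 5a965e0, 5b772fc, 6bef1dc, 7351f8e, 95f6964, b80e556, e6bb33a}.
Among these, 7351f8e is not an ancestor of any other common ancestor — it is the merge base.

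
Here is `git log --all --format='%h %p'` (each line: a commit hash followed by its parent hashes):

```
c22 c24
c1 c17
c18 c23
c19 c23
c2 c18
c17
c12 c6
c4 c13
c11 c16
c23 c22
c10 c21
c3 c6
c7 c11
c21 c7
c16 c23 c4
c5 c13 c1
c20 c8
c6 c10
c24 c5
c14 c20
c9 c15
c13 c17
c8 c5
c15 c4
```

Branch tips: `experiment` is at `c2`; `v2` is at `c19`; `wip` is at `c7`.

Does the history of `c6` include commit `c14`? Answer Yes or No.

No

Ancestors of c6: {c1, c10, c11, c13, c16, c17, c21, c22, c23, c24, c4, c5, c6, c7}.
c14 is not in that set, so it is not an ancestor of c6.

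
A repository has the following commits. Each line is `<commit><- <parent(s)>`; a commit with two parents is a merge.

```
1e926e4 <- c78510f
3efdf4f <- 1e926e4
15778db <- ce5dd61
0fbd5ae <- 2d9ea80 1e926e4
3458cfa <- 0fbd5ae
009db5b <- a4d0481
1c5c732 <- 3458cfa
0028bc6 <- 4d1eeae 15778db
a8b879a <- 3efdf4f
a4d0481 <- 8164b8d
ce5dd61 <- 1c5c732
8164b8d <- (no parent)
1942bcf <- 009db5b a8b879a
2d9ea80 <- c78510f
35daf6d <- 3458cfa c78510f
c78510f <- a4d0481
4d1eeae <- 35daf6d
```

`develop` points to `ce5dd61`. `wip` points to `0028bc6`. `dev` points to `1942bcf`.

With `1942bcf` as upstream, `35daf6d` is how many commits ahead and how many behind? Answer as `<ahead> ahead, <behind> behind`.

Reachable from 35daf6d: {0fbd5ae, 1e926e4, 2d9ea80, 3458cfa, 35daf6d, 8164b8d, a4d0481, c78510f}.
Reachable from 1942bcf: {009db5b, 1942bcf, 1e926e4, 3efdf4f, 8164b8d, a4d0481, a8b879a, c78510f}.
Only in 35daf6d's history (ahead): {0fbd5ae, 2d9ea80, 3458cfa, 35daf6d} — 4.
Only in 1942bcf's history (behind): {009db5b, 1942bcf, 3efdf4f, a8b879a} — 4.

4 ahead, 4 behind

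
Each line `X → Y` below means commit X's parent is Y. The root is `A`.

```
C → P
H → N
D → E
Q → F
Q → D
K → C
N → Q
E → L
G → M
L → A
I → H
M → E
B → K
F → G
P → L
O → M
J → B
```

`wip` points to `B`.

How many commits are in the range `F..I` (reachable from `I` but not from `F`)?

5

Reachable from I: {A, D, E, F, G, H, I, L, M, N, Q}.
Reachable from F: {A, E, F, G, L, M}.
In I's history but not F's: {D, H, I, N, Q} — 5 commits.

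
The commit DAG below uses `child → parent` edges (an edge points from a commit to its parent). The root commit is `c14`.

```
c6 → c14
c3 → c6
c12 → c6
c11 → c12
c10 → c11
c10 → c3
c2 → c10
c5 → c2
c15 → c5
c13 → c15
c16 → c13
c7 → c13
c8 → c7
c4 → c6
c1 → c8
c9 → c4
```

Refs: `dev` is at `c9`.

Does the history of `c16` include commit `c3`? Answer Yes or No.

Yes

Ancestors of c16 (commits reachable by following parents): {c10, c11, c12, c13, c14, c15, c16, c2, c3, c5, c6}.
c3 is in that set, so it is an ancestor of c16.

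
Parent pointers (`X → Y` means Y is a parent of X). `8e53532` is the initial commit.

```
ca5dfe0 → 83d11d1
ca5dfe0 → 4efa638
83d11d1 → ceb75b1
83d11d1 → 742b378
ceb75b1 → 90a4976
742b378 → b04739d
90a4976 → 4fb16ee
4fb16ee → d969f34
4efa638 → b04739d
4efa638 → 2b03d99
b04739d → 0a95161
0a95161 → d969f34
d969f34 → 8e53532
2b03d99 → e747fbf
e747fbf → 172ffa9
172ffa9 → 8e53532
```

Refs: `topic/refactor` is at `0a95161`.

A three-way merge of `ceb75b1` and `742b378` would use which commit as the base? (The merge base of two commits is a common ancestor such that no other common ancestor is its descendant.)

d969f34

Ancestors of ceb75b1: {4fb16ee, 8e53532, 90a4976, ceb75b1, d969f34}.
Ancestors of 742b378: {0a95161, 742b378, 8e53532, b04739d, d969f34}.
Common ancestors: {8e53532, d969f34}.
Among these, d969f34 is not an ancestor of any other common ancestor — it is the merge base.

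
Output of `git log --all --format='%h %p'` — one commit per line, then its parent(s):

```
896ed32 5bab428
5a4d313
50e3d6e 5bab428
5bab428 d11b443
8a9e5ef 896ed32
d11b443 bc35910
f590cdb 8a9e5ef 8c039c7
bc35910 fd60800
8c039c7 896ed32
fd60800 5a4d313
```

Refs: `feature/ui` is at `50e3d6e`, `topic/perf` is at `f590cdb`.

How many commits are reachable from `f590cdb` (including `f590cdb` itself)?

9

Walking parent pointers from f590cdb: reachable set = {5a4d313, 5bab428, 896ed32, 8a9e5ef, 8c039c7, bc35910, d11b443, f590cdb, fd60800}.
That is 9 commits.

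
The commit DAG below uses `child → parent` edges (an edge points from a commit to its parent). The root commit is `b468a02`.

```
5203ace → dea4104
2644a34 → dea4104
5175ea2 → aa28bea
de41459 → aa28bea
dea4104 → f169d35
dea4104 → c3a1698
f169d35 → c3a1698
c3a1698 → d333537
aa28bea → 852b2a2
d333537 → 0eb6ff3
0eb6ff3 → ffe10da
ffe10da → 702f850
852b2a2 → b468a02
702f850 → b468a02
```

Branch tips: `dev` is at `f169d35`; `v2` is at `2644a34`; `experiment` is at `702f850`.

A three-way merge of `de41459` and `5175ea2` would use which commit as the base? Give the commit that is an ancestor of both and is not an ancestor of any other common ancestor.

aa28bea

Ancestors of de41459: {852b2a2, aa28bea, b468a02, de41459}.
Ancestors of 5175ea2: {5175ea2, 852b2a2, aa28bea, b468a02}.
Common ancestors: {852b2a2, aa28bea, b468a02}.
Among these, aa28bea is not an ancestor of any other common ancestor — it is the merge base.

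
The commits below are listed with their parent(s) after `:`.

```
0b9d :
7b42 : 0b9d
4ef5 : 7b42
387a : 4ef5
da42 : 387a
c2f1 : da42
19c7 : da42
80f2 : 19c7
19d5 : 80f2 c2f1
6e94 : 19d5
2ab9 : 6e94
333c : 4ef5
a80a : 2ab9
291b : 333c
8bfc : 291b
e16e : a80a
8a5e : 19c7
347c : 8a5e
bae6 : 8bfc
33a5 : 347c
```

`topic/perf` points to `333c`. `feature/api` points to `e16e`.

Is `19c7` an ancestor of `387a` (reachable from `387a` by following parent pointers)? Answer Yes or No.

Ancestors of 387a: {0b9d, 387a, 4ef5, 7b42}.
19c7 is not in that set, so it is not an ancestor of 387a.

No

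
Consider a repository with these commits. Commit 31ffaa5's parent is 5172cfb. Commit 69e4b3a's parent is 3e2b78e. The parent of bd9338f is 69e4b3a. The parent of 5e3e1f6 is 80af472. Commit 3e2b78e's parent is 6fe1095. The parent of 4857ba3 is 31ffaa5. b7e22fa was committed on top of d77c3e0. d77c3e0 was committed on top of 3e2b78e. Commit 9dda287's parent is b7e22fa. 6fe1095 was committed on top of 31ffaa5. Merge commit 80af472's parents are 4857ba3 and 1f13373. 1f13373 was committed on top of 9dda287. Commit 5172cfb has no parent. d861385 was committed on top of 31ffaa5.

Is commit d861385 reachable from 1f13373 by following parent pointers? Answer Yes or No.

Ancestors of 1f13373: {1f13373, 31ffaa5, 3e2b78e, 5172cfb, 6fe1095, 9dda287, b7e22fa, d77c3e0}.
d861385 is not in that set, so it is not an ancestor of 1f13373.

No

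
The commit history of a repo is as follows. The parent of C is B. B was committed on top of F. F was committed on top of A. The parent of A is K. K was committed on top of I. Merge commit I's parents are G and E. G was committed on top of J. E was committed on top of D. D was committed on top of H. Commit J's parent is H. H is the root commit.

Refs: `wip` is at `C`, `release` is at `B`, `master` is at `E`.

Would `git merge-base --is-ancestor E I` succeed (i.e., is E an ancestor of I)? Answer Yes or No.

Yes

Ancestors of I (commits reachable by following parents): {D, E, G, H, I, J}.
E is in that set, so it is an ancestor of I.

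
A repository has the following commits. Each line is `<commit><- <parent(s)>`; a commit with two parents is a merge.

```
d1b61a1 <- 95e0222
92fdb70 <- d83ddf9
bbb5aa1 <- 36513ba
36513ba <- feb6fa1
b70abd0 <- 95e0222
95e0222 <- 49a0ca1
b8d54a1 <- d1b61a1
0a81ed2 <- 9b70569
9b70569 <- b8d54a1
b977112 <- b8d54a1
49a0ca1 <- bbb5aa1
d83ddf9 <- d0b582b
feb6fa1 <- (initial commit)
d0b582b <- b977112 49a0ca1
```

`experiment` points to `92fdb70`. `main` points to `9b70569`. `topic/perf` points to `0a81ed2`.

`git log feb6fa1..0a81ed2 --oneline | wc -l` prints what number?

Reachable from 0a81ed2: {0a81ed2, 36513ba, 49a0ca1, 95e0222, 9b70569, b8d54a1, bbb5aa1, d1b61a1, feb6fa1}.
Reachable from feb6fa1: {feb6fa1}.
In 0a81ed2's history but not feb6fa1's: {0a81ed2, 36513ba, 49a0ca1, 95e0222, 9b70569, b8d54a1, bbb5aa1, d1b61a1} — 8 commits.

8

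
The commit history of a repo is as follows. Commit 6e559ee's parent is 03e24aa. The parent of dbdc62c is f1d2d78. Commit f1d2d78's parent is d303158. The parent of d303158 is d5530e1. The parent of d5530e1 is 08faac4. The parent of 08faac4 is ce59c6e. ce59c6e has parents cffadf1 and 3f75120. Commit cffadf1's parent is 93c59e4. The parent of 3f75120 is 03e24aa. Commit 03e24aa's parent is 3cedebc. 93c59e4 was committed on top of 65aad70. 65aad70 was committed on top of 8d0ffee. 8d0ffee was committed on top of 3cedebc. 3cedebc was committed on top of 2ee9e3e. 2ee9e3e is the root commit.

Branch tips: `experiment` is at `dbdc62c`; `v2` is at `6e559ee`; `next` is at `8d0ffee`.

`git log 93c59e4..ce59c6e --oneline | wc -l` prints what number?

Reachable from ce59c6e: {03e24aa, 2ee9e3e, 3cedebc, 3f75120, 65aad70, 8d0ffee, 93c59e4, ce59c6e, cffadf1}.
Reachable from 93c59e4: {2ee9e3e, 3cedebc, 65aad70, 8d0ffee, 93c59e4}.
In ce59c6e's history but not 93c59e4's: {03e24aa, 3f75120, ce59c6e, cffadf1} — 4 commits.

4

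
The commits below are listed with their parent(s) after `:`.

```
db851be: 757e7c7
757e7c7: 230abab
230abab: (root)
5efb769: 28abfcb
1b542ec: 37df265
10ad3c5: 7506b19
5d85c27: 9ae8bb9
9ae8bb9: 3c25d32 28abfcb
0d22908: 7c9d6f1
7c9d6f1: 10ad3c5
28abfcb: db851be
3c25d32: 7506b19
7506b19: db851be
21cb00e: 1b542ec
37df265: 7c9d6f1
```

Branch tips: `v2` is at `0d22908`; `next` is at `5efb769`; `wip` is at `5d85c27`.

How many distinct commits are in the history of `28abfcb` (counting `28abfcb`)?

4

Walking parent pointers from 28abfcb: reachable set = {230abab, 28abfcb, 757e7c7, db851be}.
That is 4 commits.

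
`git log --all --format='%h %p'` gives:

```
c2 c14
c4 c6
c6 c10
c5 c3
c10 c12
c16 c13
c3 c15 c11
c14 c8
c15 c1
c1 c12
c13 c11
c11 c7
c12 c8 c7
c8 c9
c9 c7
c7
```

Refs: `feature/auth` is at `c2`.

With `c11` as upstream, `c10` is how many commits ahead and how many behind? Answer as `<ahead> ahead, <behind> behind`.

4 ahead, 1 behind

Reachable from c10: {c10, c12, c7, c8, c9}.
Reachable from c11: {c11, c7}.
Only in c10's history (ahead): {c10, c12, c8, c9} — 4.
Only in c11's history (behind): {c11} — 1.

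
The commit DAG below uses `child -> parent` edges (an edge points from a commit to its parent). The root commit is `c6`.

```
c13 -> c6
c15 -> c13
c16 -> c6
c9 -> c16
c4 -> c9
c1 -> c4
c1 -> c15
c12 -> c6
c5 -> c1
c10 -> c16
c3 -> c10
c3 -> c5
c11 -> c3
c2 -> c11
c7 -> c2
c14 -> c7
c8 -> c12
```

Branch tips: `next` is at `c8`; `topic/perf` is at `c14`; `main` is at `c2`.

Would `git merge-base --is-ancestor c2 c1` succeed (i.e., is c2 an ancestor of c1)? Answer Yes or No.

Ancestors of c1: {c1, c13, c15, c16, c4, c6, c9}.
c2 is not in that set, so it is not an ancestor of c1.

No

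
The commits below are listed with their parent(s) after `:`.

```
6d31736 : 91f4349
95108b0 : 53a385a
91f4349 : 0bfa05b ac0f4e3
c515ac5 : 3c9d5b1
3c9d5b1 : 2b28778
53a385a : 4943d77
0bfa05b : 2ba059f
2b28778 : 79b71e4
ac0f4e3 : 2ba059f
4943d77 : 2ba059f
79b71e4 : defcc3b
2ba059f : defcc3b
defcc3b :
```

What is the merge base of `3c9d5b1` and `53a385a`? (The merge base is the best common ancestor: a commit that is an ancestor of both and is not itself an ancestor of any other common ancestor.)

Ancestors of 3c9d5b1: {2b28778, 3c9d5b1, 79b71e4, defcc3b}.
Ancestors of 53a385a: {2ba059f, 4943d77, 53a385a, defcc3b}.
Common ancestors: {defcc3b}.
The only common ancestor is defcc3b, so it is the merge base.

defcc3b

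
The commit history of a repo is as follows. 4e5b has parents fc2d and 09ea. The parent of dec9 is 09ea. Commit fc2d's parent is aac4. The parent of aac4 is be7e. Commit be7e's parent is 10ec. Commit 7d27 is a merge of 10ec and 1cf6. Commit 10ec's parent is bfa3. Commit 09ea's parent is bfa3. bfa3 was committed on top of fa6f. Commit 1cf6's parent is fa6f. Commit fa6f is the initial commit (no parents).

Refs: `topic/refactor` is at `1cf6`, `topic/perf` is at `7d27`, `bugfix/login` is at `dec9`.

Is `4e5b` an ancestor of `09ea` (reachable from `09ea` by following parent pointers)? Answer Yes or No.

No

Ancestors of 09ea: {09ea, bfa3, fa6f}.
4e5b is not in that set, so it is not an ancestor of 09ea.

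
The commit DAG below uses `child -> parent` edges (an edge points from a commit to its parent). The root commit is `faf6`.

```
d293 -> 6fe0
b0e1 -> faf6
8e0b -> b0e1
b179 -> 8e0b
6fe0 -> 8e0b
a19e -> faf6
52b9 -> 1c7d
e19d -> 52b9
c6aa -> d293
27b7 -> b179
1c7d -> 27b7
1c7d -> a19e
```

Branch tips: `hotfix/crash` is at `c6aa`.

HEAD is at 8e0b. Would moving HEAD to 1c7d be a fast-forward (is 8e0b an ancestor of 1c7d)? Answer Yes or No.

A fast-forward from 8e0b to 1c7d is possible iff 8e0b is an ancestor of 1c7d.
Ancestors of 1c7d: {1c7d, 27b7, 8e0b, a19e, b0e1, b179, faf6}.
8e0b is among them, so fast-forward is possible.

Yes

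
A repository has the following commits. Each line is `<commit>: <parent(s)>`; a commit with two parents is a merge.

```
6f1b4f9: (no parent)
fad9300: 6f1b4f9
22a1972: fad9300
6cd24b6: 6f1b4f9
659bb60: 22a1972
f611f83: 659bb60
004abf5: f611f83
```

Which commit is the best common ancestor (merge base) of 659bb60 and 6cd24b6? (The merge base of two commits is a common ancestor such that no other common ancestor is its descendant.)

Ancestors of 659bb60: {22a1972, 659bb60, 6f1b4f9, fad9300}.
Ancestors of 6cd24b6: {6cd24b6, 6f1b4f9}.
Common ancestors: {6f1b4f9}.
The only common ancestor is 6f1b4f9, so it is the merge base.

6f1b4f9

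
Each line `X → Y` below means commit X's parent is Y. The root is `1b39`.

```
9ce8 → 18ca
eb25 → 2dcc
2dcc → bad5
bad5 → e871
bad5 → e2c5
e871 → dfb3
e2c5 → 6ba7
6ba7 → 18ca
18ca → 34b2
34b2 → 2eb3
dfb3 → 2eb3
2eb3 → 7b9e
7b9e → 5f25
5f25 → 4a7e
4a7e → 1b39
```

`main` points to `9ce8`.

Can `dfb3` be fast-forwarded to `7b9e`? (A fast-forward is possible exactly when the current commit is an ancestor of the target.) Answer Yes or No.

A fast-forward from dfb3 to 7b9e is possible iff dfb3 is an ancestor of 7b9e.
Ancestors of 7b9e: {1b39, 4a7e, 5f25, 7b9e}.
dfb3 is not among them, so fast-forward is not possible.

No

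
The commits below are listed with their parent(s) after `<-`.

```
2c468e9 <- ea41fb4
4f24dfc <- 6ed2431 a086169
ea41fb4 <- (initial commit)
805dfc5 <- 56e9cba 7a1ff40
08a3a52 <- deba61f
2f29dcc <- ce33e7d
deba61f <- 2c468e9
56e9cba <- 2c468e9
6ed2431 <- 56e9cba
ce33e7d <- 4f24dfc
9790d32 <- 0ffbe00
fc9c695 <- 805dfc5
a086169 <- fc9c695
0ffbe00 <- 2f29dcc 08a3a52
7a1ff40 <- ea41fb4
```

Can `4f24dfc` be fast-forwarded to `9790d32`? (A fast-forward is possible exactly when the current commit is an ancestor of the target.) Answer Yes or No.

A fast-forward from 4f24dfc to 9790d32 is possible iff 4f24dfc is an ancestor of 9790d32.
Ancestors of 9790d32: {08a3a52, 0ffbe00, 2c468e9, 2f29dcc, 4f24dfc, 56e9cba, 6ed2431, 7a1ff40, 805dfc5, 9790d32, a086169, ce33e7d, deba61f, ea41fb4, fc9c695}.
4f24dfc is among them, so fast-forward is possible.

Yes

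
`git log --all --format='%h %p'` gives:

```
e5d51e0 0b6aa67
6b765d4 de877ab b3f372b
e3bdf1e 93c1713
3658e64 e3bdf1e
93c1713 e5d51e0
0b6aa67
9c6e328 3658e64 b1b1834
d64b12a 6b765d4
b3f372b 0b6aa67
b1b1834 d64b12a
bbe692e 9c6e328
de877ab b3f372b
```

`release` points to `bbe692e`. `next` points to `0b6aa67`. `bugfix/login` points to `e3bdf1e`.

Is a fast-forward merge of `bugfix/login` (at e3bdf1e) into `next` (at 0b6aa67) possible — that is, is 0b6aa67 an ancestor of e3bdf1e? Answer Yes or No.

A fast-forward from 0b6aa67 to e3bdf1e is possible iff 0b6aa67 is an ancestor of e3bdf1e.
Ancestors of e3bdf1e: {0b6aa67, 93c1713, e3bdf1e, e5d51e0}.
0b6aa67 is among them, so fast-forward is possible.

Yes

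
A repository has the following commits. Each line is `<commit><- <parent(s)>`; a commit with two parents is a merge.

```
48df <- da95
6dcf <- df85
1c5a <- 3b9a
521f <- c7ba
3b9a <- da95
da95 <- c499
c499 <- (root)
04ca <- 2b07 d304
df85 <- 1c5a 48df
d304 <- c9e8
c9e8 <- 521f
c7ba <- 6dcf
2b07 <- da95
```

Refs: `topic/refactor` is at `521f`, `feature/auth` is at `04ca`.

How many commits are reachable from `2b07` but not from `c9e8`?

Reachable from 2b07: {2b07, c499, da95}.
Reachable from c9e8: {1c5a, 3b9a, 48df, 521f, 6dcf, c499, c7ba, c9e8, da95, df85}.
In 2b07's history but not c9e8's: {2b07} — 1 commit.

1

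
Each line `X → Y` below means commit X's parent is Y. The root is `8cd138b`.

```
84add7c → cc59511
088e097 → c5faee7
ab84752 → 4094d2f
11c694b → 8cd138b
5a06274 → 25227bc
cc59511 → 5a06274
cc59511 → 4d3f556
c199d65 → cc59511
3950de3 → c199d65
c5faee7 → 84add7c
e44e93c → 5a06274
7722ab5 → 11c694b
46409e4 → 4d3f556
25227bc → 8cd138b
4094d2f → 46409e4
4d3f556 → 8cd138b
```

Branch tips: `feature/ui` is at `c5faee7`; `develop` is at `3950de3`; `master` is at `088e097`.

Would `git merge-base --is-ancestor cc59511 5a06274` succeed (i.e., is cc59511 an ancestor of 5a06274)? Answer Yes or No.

Ancestors of 5a06274: {25227bc, 5a06274, 8cd138b}.
cc59511 is not in that set, so it is not an ancestor of 5a06274.

No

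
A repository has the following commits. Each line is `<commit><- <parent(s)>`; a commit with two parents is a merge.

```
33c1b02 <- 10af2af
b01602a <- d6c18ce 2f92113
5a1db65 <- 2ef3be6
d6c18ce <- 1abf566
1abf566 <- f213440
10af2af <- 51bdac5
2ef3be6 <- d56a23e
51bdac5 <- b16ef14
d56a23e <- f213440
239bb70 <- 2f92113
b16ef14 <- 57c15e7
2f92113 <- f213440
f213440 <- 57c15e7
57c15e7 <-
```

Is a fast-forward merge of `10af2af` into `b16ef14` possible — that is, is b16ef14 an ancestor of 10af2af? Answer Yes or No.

A fast-forward from b16ef14 to 10af2af is possible iff b16ef14 is an ancestor of 10af2af.
Ancestors of 10af2af: {10af2af, 51bdac5, 57c15e7, b16ef14}.
b16ef14 is among them, so fast-forward is possible.

Yes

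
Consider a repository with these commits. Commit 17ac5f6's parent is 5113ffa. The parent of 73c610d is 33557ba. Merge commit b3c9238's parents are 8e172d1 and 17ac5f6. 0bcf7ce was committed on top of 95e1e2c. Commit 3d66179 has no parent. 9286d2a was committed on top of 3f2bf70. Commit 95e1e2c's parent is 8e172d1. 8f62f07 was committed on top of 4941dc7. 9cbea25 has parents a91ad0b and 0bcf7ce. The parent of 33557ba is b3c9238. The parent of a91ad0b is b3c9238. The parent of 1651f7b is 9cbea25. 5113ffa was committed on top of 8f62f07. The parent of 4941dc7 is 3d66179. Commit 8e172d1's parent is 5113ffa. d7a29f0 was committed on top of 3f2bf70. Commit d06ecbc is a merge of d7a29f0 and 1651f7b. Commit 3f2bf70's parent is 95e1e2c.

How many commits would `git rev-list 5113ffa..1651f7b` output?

8

Reachable from 1651f7b: {0bcf7ce, 1651f7b, 17ac5f6, 3d66179, 4941dc7, 5113ffa, 8e172d1, 8f62f07, 95e1e2c, 9cbea25, a91ad0b, b3c9238}.
Reachable from 5113ffa: {3d66179, 4941dc7, 5113ffa, 8f62f07}.
In 1651f7b's history but not 5113ffa's: {0bcf7ce, 1651f7b, 17ac5f6, 8e172d1, 95e1e2c, 9cbea25, a91ad0b, b3c9238} — 8 commits.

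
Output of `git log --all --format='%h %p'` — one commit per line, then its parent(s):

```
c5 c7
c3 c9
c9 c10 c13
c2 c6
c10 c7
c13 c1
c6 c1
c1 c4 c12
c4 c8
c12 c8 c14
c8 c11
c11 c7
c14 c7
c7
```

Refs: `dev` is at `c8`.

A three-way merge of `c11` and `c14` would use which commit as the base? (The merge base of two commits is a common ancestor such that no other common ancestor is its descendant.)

c7

Ancestors of c11: {c11, c7}.
Ancestors of c14: {c14, c7}.
Common ancestors: {c7}.
The only common ancestor is c7, so it is the merge base.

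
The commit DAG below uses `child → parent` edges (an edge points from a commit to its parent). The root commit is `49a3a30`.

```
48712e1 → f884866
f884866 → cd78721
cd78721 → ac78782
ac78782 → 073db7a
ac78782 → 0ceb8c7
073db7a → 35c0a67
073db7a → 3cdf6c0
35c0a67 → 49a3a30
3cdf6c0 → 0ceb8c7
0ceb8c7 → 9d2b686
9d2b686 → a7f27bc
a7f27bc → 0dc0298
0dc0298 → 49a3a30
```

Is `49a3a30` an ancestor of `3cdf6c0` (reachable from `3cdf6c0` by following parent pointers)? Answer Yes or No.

Yes

Ancestors of 3cdf6c0 (commits reachable by following parents): {0ceb8c7, 0dc0298, 3cdf6c0, 49a3a30, 9d2b686, a7f27bc}.
49a3a30 is in that set, so it is an ancestor of 3cdf6c0.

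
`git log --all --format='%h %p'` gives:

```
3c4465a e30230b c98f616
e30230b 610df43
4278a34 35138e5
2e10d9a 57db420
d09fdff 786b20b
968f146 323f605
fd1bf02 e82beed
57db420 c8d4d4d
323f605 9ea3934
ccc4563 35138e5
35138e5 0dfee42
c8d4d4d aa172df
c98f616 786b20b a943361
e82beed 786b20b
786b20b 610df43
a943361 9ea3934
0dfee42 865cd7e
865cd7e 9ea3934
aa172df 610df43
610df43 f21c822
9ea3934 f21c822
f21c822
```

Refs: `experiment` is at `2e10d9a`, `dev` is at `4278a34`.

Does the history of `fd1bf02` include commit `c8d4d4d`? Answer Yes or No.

No

Ancestors of fd1bf02: {610df43, 786b20b, e82beed, f21c822, fd1bf02}.
c8d4d4d is not in that set, so it is not an ancestor of fd1bf02.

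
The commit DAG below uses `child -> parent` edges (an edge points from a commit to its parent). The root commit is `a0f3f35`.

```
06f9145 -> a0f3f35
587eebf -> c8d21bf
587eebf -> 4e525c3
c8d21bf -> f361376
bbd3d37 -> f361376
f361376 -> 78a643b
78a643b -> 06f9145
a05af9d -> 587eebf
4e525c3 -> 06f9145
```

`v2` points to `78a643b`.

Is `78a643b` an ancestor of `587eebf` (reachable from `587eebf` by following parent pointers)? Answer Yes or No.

Yes

Ancestors of 587eebf (commits reachable by following parents): {06f9145, 4e525c3, 587eebf, 78a643b, a0f3f35, c8d21bf, f361376}.
78a643b is in that set, so it is an ancestor of 587eebf.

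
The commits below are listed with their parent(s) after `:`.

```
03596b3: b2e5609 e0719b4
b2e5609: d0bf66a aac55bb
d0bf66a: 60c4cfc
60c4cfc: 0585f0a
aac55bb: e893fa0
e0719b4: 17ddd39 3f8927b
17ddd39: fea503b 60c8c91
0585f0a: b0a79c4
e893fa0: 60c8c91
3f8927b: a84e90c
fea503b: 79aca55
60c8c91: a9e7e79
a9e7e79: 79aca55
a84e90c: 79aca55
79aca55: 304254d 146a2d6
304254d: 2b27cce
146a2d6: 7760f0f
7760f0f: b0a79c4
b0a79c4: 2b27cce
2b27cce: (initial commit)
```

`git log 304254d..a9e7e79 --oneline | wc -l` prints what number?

5

Reachable from a9e7e79: {146a2d6, 2b27cce, 304254d, 7760f0f, 79aca55, a9e7e79, b0a79c4}.
Reachable from 304254d: {2b27cce, 304254d}.
In a9e7e79's history but not 304254d's: {146a2d6, 7760f0f, 79aca55, a9e7e79, b0a79c4} — 5 commits.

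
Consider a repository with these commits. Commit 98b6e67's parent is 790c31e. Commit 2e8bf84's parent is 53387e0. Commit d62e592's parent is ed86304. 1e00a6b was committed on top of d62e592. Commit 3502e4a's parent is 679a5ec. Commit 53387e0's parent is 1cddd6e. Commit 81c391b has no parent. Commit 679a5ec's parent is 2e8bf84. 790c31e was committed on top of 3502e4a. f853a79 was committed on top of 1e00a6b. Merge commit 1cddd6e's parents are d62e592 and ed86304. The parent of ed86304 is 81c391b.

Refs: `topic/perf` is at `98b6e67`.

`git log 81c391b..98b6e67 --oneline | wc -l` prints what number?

Reachable from 98b6e67: {1cddd6e, 2e8bf84, 3502e4a, 53387e0, 679a5ec, 790c31e, 81c391b, 98b6e67, d62e592, ed86304}.
Reachable from 81c391b: {81c391b}.
In 98b6e67's history but not 81c391b's: {1cddd6e, 2e8bf84, 3502e4a, 53387e0, 679a5ec, 790c31e, 98b6e67, d62e592, ed86304} — 9 commits.

9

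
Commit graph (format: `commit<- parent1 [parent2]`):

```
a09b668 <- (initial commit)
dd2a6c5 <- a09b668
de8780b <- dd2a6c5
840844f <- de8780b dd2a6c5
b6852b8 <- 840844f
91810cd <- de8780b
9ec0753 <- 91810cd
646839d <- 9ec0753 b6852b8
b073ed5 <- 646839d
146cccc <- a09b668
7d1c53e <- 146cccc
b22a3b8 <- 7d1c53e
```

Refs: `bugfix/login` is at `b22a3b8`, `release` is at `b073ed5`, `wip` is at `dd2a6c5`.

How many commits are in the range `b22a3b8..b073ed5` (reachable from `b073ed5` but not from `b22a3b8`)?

8

Reachable from b073ed5: {646839d, 840844f, 91810cd, 9ec0753, a09b668, b073ed5, b6852b8, dd2a6c5, de8780b}.
Reachable from b22a3b8: {146cccc, 7d1c53e, a09b668, b22a3b8}.
In b073ed5's history but not b22a3b8's: {646839d, 840844f, 91810cd, 9ec0753, b073ed5, b6852b8, dd2a6c5, de8780b} — 8 commits.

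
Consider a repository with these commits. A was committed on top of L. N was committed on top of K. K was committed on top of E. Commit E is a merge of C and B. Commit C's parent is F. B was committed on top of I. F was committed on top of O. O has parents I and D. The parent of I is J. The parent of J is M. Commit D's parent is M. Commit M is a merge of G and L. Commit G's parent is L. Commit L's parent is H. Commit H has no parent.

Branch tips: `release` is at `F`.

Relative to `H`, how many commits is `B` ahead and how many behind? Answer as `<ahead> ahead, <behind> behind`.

Reachable from B: {B, G, H, I, J, L, M}.
Reachable from H: {H}.
Only in B's history (ahead): {B, G, I, J, L, M} — 6.
Only in H's history (behind): {} — 0.

6 ahead, 0 behind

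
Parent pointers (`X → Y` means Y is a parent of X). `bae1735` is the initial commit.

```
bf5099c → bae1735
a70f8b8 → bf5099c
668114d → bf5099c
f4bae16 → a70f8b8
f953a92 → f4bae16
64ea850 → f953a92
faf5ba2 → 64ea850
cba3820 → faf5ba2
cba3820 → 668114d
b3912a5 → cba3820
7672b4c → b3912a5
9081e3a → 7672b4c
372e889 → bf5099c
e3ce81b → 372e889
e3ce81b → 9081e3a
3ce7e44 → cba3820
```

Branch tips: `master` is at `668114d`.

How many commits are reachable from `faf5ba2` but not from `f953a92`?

Reachable from faf5ba2: {64ea850, a70f8b8, bae1735, bf5099c, f4bae16, f953a92, faf5ba2}.
Reachable from f953a92: {a70f8b8, bae1735, bf5099c, f4bae16, f953a92}.
In faf5ba2's history but not f953a92's: {64ea850, faf5ba2} — 2 commits.

2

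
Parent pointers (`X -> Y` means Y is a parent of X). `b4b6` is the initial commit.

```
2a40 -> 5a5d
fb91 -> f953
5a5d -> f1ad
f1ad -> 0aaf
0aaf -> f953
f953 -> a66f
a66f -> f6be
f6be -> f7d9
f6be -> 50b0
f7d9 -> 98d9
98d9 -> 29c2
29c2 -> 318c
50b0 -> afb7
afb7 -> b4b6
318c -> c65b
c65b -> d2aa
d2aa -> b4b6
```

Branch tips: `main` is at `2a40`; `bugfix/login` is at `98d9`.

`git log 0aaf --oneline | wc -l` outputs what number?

Walking parent pointers from 0aaf: reachable set = {0aaf, 29c2, 318c, 50b0, 98d9, a66f, afb7, b4b6, c65b, d2aa, f6be, f7d9, f953}.
That is 13 commits.

13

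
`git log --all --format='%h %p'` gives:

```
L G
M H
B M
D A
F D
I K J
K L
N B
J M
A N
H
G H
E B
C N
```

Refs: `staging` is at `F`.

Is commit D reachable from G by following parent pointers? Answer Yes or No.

No

Ancestors of G: {G, H}.
D is not in that set, so it is not an ancestor of G.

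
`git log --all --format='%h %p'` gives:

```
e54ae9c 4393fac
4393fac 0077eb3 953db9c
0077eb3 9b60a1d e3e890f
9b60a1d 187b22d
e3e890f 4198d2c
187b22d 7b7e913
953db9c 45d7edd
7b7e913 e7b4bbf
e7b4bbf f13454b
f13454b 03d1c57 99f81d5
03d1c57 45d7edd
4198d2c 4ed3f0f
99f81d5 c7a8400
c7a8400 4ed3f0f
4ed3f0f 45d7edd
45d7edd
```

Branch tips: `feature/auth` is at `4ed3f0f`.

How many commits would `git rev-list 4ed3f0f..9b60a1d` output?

Reachable from 9b60a1d: {03d1c57, 187b22d, 45d7edd, 4ed3f0f, 7b7e913, 99f81d5, 9b60a1d, c7a8400, e7b4bbf, f13454b}.
Reachable from 4ed3f0f: {45d7edd, 4ed3f0f}.
In 9b60a1d's history but not 4ed3f0f's: {03d1c57, 187b22d, 7b7e913, 99f81d5, 9b60a1d, c7a8400, e7b4bbf, f13454b} — 8 commits.

8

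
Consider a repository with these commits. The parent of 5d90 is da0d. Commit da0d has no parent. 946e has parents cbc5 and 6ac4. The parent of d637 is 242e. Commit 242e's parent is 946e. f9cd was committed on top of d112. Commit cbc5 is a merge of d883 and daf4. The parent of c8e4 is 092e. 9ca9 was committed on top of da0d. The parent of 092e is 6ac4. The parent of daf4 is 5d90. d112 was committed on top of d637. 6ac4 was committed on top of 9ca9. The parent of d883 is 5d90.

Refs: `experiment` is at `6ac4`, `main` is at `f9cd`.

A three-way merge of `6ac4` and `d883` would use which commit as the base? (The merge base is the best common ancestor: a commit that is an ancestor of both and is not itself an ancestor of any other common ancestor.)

da0d

Ancestors of 6ac4: {6ac4, 9ca9, da0d}.
Ancestors of d883: {5d90, d883, da0d}.
Common ancestors: {da0d}.
The only common ancestor is da0d, so it is the merge base.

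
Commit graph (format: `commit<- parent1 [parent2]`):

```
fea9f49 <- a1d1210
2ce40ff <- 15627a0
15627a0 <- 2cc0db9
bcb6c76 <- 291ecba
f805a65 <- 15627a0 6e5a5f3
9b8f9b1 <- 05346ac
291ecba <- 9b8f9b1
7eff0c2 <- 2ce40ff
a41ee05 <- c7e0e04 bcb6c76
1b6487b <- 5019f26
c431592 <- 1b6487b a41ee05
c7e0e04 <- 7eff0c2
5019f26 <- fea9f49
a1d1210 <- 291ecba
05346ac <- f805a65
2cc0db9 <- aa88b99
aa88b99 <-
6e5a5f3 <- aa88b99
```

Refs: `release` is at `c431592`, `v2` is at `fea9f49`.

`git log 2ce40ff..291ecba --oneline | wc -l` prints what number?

5

Reachable from 291ecba: {05346ac, 15627a0, 291ecba, 2cc0db9, 6e5a5f3, 9b8f9b1, aa88b99, f805a65}.
Reachable from 2ce40ff: {15627a0, 2cc0db9, 2ce40ff, aa88b99}.
In 291ecba's history but not 2ce40ff's: {05346ac, 291ecba, 6e5a5f3, 9b8f9b1, f805a65} — 5 commits.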